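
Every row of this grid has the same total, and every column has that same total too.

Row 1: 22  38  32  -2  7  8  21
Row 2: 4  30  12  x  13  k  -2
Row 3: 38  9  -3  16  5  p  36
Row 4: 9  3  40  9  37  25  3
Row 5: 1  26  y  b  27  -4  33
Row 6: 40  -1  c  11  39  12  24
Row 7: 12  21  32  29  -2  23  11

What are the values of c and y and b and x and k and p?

c = 1, y = 12, b = 31, x = 32, k = 37, p = 25

Rows 1 and 4 both sum to 126, so that's the common total.
Row 3: 38 + 9 − 3 + 16 + 5 + 36 = 101, so its missing entry is 126 − 101 = 25.
Column 6: 8 + 25 + 25 − 4 + 12 + 23 = 89, so its missing entry is 126 − 89 = 37.
Row 2: 4 + 30 + 12 + 13 + 37 − 2 = 94, so its missing entry is 126 − 94 = 32.
Column 4: -2 + 32 + 16 + 9 + 11 + 29 = 95, so its missing entry is 126 − 95 = 31.
Row 5: 1 + 26 + 31 + 27 − 4 + 33 = 114, so its missing entry is 126 − 114 = 12.
Row 6: 40 − 1 + 11 + 39 + 12 + 24 = 125, so its missing entry is 126 − 125 = 1.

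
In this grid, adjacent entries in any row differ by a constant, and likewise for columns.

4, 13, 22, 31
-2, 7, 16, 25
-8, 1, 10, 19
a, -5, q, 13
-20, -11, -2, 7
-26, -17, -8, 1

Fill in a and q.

a = -14, q = 4

Along each row the entries change by 9 per step; down each column they change by -6.
Row 4: from -5 at column 2, stepping by 9 to column 1 gives -14.
Row 4: from -5 at column 2, stepping by 9 to column 3 gives 4.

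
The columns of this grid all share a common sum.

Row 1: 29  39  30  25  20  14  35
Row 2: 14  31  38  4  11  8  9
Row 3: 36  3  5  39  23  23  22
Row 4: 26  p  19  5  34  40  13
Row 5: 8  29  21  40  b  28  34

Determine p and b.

Column 3 sums to 113 and so does column 6; that's the common total.
In column 2 the known cells total 102, leaving 113 − 102 = 11.
In column 5 the known cells total 88, leaving 113 − 88 = 25.

p = 11, b = 25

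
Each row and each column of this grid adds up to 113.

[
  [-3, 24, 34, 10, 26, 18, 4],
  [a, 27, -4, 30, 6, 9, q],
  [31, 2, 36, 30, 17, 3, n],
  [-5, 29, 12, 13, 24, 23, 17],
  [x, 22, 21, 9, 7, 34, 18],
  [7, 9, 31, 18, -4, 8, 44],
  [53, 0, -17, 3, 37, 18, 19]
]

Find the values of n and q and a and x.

Row 5 has 22 + 21 + 9 + 7 + 34 + 18 = 111; the blank must be 113 − 111 = 2.
Column 1 has -3 + 31 − 5 + 2 + 7 + 53 = 85; the blank must be 113 − 85 = 28.
Row 2 has 28 + 27 − 4 + 30 + 6 + 9 = 96; the blank must be 113 − 96 = 17.
Row 3 has 31 + 2 + 36 + 30 + 17 + 3 = 119; the blank must be 113 − 119 = -6.

n = -6, q = 17, a = 28, x = 2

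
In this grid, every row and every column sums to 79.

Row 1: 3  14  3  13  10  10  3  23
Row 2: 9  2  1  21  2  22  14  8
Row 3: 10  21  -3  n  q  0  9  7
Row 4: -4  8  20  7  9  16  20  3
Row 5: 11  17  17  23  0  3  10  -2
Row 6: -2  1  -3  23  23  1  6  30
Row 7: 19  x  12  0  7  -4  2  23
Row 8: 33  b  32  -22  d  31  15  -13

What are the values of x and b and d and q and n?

Row 7: 19 + 12 + 0 + 7 − 4 + 2 + 23 = 59, so its missing entry is 79 − 59 = 20.
Column 2: 14 + 2 + 21 + 8 + 17 + 1 + 20 = 83, so its missing entry is 79 − 83 = -4.
Row 8: 33 − 4 + 32 − 22 + 31 + 15 − 13 = 72, so its missing entry is 79 − 72 = 7.
Column 5: 10 + 2 + 9 + 0 + 23 + 7 + 7 = 58, so its missing entry is 79 − 58 = 21.
Row 3: 10 + 21 − 3 + 21 + 0 + 9 + 7 = 65, so its missing entry is 79 − 65 = 14.

x = 20, b = -4, d = 7, q = 21, n = 14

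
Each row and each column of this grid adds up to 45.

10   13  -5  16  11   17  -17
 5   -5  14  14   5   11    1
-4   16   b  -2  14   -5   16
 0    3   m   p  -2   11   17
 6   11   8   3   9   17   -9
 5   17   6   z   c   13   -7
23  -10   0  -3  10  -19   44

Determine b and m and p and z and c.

The known cells in column 5 total 47, leaving 45 − 47 = -2 for the blank.
The known cells in row 3 total 35, leaving 45 − 35 = 10 for the blank.
The known cells in row 6 total 32, leaving 45 − 32 = 13 for the blank.
The known cells in column 4 total 41, leaving 45 − 41 = 4 for the blank.
The known cells in row 4 total 33, leaving 45 − 33 = 12 for the blank.

b = 10, m = 12, p = 4, z = 13, c = -2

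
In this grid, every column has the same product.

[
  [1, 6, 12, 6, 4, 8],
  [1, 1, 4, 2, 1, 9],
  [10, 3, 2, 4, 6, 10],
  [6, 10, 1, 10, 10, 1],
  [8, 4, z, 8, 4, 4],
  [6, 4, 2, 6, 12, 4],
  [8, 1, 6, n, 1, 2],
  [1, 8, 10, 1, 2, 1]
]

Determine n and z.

n = 1, z = 2

Columns 1 and 6 each multiply to 23040, so every column has product 23040.
Column 4: 6×2×4×10×8×6×1 = 23040, so the missing entry is 23040 ÷ 23040 = 1.
Column 3: 12×4×2×1×2×6×10 = 11520, so the missing entry is 23040 ÷ 11520 = 2.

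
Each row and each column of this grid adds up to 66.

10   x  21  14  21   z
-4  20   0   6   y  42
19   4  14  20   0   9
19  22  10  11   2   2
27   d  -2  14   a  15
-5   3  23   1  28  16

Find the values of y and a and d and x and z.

y = 2, a = 13, d = -1, x = 18, z = -18

The known cells in row 2 total 64, leaving 66 − 64 = 2 for the blank.
The known cells in column 5 total 53, leaving 66 − 53 = 13 for the blank.
The known cells in column 6 total 84, leaving 66 − 84 = -18 for the blank.
The known cells in row 1 total 48, leaving 66 − 48 = 18 for the blank.
The known cells in row 5 total 67, leaving 66 − 67 = -1 for the blank.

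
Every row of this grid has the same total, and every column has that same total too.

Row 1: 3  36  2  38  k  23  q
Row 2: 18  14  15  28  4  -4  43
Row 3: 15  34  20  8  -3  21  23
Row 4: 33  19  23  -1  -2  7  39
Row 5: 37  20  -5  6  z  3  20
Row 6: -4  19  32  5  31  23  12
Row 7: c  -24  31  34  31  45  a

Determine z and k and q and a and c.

z = 37, k = 20, q = -4, a = -15, c = 16

Rows 2 and 3 both sum to 118, so that's the common total.
Row 5 has 37 + 20 − 5 + 6 + 3 + 20 = 81; the blank must be 118 − 81 = 37.
Column 5 has 4 − 3 − 2 + 37 + 31 + 31 = 98; the blank must be 118 − 98 = 20.
Row 1 has 3 + 36 + 2 + 38 + 20 + 23 = 122; the blank must be 118 − 122 = -4.
Column 1 has 3 + 18 + 15 + 33 + 37 − 4 = 102; the blank must be 118 − 102 = 16.
Row 7 has 16 − 24 + 31 + 34 + 31 + 45 = 133; the blank must be 118 − 133 = -15.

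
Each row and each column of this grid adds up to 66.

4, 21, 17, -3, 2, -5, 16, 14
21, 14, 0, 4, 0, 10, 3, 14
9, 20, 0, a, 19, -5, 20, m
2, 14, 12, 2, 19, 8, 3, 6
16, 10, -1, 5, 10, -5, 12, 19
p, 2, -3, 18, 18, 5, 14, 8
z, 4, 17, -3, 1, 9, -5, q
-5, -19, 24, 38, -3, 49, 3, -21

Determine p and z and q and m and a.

p = 4, z = 15, q = 28, m = -2, a = 5

Column 4: -3 + 4 + 2 + 5 + 18 − 3 + 38 = 61, so its missing entry is 66 − 61 = 5.
Row 3: 9 + 20 + 0 + 5 + 19 − 5 + 20 = 68, so its missing entry is 66 − 68 = -2.
Column 8: 14 + 14 − 2 + 6 + 19 + 8 − 21 = 38, so its missing entry is 66 − 38 = 28.
Row 6: 2 − 3 + 18 + 18 + 5 + 14 + 8 = 62, so its missing entry is 66 − 62 = 4.
Row 7: 4 + 17 − 3 + 1 + 9 − 5 + 28 = 51, so its missing entry is 66 − 51 = 15.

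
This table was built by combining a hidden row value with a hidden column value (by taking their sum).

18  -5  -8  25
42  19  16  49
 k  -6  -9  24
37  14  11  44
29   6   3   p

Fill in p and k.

The difference between any two rows is the same in every column — this is an addition table with the headers hidden.
Row 5 minus row 1 is 6 − (-5) = 11, so its entry in column 4 is 25 + 11 = 36.
Row 3 minus row 1 is -6 − (-5) = -1, so its entry in column 1 is 18 + (-1) = 17.

p = 36, k = 17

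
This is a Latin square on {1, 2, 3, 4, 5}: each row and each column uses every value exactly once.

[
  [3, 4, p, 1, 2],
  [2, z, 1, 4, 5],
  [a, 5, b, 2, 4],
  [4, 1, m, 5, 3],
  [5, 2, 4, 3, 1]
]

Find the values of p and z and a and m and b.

At (row 2, col 2): row 2 already has {1, 2, 4, 5}, so the value is 3.
Cell (3,1): column 1 already has {2, 3, 4, 5} → 1.
For row 1, column 3: row 1 already has {1, 2, 3, 4}; that leaves 5.
At (row 3, col 3): row 3 already has {1, 2, 4, 5}, so the value is 3.
Cell (4,3): row 4 already has {1, 3, 4, 5} → 2.

p = 5, z = 3, a = 1, m = 2, b = 3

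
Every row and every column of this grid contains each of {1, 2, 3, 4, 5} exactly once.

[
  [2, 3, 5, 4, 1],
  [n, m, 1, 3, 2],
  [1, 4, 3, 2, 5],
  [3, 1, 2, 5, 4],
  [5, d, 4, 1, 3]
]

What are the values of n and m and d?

Cell (2,1): column 1 already has {1, 2, 3, 5} → 4.
At (row 2, col 2): row 2 already has {1, 2, 3, 4}, so the value is 5.
For row 5, column 2: row 5 already has {1, 3, 4, 5}; that leaves 2.

n = 4, m = 5, d = 2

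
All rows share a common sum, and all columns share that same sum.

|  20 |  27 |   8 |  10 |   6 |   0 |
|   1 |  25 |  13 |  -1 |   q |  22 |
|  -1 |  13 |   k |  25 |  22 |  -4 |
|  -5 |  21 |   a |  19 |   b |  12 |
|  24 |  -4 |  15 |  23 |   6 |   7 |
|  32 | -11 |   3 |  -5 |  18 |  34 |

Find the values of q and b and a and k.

q = 11, b = 8, a = 16, k = 16

Rows 1 and 5 both sum to 71, so that's the common total.
Row 2: 1 + 25 + 13 − 1 + 22 = 60, so its missing entry is 71 − 60 = 11.
Column 5: 6 + 11 + 22 + 6 + 18 = 63, so its missing entry is 71 − 63 = 8.
Row 4: -5 + 21 + 19 + 8 + 12 = 55, so its missing entry is 71 − 55 = 16.
Row 3: -1 + 13 + 25 + 22 − 4 = 55, so its missing entry is 71 − 55 = 16.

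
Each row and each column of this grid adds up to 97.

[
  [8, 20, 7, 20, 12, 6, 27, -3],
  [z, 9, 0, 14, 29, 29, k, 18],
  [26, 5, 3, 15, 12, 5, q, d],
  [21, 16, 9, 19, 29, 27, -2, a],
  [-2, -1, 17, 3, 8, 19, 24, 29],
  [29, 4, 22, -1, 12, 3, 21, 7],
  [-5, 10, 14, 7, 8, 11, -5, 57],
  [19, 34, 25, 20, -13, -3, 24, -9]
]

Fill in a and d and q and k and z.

a = -22, d = 20, q = 11, k = -3, z = 1

Row 4: 21 + 16 + 9 + 19 + 29 + 27 − 2 = 119, so its missing entry is 97 − 119 = -22.
Column 8: -3 + 18 − 22 + 29 + 7 + 57 − 9 = 77, so its missing entry is 97 − 77 = 20.
Row 3: 26 + 5 + 3 + 15 + 12 + 5 + 20 = 86, so its missing entry is 97 − 86 = 11.
Column 1: 8 + 26 + 21 − 2 + 29 − 5 + 19 = 96, so its missing entry is 97 − 96 = 1.
Row 2: 1 + 9 + 0 + 14 + 29 + 29 + 18 = 100, so its missing entry is 97 − 100 = -3.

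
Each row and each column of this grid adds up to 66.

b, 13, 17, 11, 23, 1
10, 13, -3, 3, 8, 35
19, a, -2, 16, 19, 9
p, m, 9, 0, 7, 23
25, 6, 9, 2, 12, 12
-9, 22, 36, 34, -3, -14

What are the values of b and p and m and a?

b = 1, p = 20, m = 7, a = 5

Row 3 has 19 − 2 + 16 + 19 + 9 = 61; the blank must be 66 − 61 = 5.
Column 2 has 13 + 13 + 5 + 6 + 22 = 59; the blank must be 66 − 59 = 7.
Row 4 has 7 + 9 + 0 + 7 + 23 = 46; the blank must be 66 − 46 = 20.
Row 1 has 13 + 17 + 11 + 23 + 1 = 65; the blank must be 66 − 65 = 1.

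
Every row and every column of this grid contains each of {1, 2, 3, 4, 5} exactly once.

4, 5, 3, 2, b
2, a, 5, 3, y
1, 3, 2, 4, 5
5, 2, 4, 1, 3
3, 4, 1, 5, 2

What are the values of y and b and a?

At (row 2, col 2): column 2 already has {2, 3, 4, 5}, so the value is 1.
Cell (1,5): row 1 already has {2, 3, 4, 5} → 1.
For row 2, column 5: row 2 already has {1, 2, 3, 5}; that leaves 4.

y = 4, b = 1, a = 1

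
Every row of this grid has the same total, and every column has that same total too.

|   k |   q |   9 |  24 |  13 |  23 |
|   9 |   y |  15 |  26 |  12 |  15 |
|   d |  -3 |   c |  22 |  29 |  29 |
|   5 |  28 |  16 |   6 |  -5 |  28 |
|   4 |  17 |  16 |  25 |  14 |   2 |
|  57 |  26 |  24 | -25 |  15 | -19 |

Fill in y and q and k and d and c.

Rows 4 and 5 both sum to 78, so that's the common total.
Row 2: 9 + 15 + 26 + 12 + 15 = 77, so its missing entry is 78 − 77 = 1.
Column 2: 1 − 3 + 28 + 17 + 26 = 69, so its missing entry is 78 − 69 = 9.
Row 1: 9 + 9 + 24 + 13 + 23 = 78, so its missing entry is 78 − 78 = 0.
Column 1: 0 + 9 + 5 + 4 + 57 = 75, so its missing entry is 78 − 75 = 3.
Row 3: 3 − 3 + 22 + 29 + 29 = 80, so its missing entry is 78 − 80 = -2.

y = 1, q = 9, k = 0, d = 3, c = -2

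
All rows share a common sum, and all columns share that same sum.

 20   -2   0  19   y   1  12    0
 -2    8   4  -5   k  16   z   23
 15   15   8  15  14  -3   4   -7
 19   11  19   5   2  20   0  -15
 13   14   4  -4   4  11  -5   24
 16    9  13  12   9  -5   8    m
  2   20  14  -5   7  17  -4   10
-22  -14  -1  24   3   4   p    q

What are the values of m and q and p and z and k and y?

m = -1, q = 27, p = 40, z = 6, k = 11, y = 11

Rows 3 and 4 both sum to 61, so that's the common total.
Row 1: 20 − 2 + 0 + 19 + 1 + 12 + 0 = 50, so its missing entry is 61 − 50 = 11.
Column 5: 11 + 14 + 2 + 4 + 9 + 7 + 3 = 50, so its missing entry is 61 − 50 = 11.
Row 6: 16 + 9 + 13 + 12 + 9 − 5 + 8 = 62, so its missing entry is 61 − 62 = -1.
Column 8: 0 + 23 − 7 − 15 + 24 − 1 + 10 = 34, so its missing entry is 61 − 34 = 27.
Row 8: -22 − 14 − 1 + 24 + 3 + 4 + 27 = 21, so its missing entry is 61 − 21 = 40.
Row 2: -2 + 8 + 4 − 5 + 11 + 16 + 23 = 55, so its missing entry is 61 − 55 = 6.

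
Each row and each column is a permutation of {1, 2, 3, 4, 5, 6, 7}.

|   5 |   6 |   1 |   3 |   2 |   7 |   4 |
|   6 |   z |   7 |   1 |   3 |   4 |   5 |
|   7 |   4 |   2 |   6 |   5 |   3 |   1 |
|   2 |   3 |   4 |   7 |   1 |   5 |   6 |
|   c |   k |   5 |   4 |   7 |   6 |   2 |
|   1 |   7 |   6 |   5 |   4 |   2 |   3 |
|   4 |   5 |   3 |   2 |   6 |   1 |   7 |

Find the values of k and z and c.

At (row 2, col 2): row 2 already has {1, 3, 4, 5, 6, 7}, so the value is 2.
At (row 5, col 1): column 1 already has {1, 2, 4, 5, 6, 7}, so the value is 3.
Cell (5,2): row 5 already has {2, 3, 4, 5, 6, 7} → 1.

k = 1, z = 2, c = 3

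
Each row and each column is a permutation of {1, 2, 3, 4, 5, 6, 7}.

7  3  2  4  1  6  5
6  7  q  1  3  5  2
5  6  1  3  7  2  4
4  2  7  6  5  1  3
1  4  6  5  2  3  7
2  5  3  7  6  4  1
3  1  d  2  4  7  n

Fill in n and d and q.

n = 6, d = 5, q = 4

For row 7, column 7: column 7 already has {1, 2, 3, 4, 5, 7}; that leaves 6.
At (row 7, col 3): row 7 already has {1, 2, 3, 4, 6, 7}, so the value is 5.
At (row 2, col 3): row 2 already has {1, 2, 3, 5, 6, 7}, so the value is 4.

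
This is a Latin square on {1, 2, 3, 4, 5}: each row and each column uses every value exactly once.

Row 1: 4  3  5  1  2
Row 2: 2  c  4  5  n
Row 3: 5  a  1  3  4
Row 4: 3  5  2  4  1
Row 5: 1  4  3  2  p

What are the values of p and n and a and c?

p = 5, n = 3, a = 2, c = 1

Cell (5,5): row 5 already has {1, 2, 3, 4} → 5.
Cell (3,2): row 3 already has {1, 3, 4, 5} → 2.
At (row 2, col 2): column 2 already has {2, 3, 4, 5}, so the value is 1.
At (row 2, col 5): row 2 already has {1, 2, 4, 5}, so the value is 3.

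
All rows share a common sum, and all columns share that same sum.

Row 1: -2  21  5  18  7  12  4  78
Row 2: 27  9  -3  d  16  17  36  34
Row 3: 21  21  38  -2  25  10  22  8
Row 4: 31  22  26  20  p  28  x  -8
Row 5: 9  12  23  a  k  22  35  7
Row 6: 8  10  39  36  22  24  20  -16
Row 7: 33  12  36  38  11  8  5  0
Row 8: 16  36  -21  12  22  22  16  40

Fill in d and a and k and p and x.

Rows 1 and 3 both sum to 143, so that's the common total.
Column 7: 4 + 36 + 22 + 35 + 20 + 5 + 16 = 138, so its missing entry is 143 − 138 = 5.
Row 4: 31 + 22 + 26 + 20 + 28 + 5 − 8 = 124, so its missing entry is 143 − 124 = 19.
Column 5: 7 + 16 + 25 + 19 + 22 + 11 + 22 = 122, so its missing entry is 143 − 122 = 21.
Row 5: 9 + 12 + 23 + 21 + 22 + 35 + 7 = 129, so its missing entry is 143 − 129 = 14.
Row 2: 27 + 9 − 3 + 16 + 17 + 36 + 34 = 136, so its missing entry is 143 − 136 = 7.

d = 7, a = 14, k = 21, p = 19, x = 5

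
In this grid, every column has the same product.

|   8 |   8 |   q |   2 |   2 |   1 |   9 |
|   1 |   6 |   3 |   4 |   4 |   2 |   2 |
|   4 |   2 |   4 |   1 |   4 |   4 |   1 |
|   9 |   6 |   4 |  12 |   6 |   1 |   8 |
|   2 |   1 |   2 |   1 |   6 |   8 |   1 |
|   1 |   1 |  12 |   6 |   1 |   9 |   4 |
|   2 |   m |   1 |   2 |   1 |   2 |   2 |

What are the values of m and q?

Columns 1 and 7 each multiply to 1152, so every column has product 1152.
Column 2: 8×6×2×6×1×1 = 576, so the missing entry is 1152 ÷ 576 = 2.
Column 3: 3×4×4×2×12×1 = 1152, so the missing entry is 1152 ÷ 1152 = 1.

m = 2, q = 1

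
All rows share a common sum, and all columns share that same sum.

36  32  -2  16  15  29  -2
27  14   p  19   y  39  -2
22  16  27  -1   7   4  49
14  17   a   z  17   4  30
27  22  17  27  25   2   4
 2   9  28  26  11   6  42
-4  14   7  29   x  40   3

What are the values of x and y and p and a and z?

Rows 1 and 3 both sum to 124, so that's the common total.
The known cells in row 7 total 89, leaving 124 − 89 = 35 for the blank.
The known cells in column 5 total 110, leaving 124 − 110 = 14 for the blank.
The known cells in row 2 total 111, leaving 124 − 111 = 13 for the blank.
The known cells in column 4 total 116, leaving 124 − 116 = 8 for the blank.
The known cells in row 4 total 90, leaving 124 − 90 = 34 for the blank.

x = 35, y = 14, p = 13, a = 34, z = 8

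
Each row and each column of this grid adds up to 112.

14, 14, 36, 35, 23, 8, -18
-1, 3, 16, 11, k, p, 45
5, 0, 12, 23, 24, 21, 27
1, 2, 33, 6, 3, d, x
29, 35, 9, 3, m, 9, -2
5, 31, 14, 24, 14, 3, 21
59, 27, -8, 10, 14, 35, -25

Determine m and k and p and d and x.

The known cells in row 5 total 83, leaving 112 − 83 = 29 for the blank.
The known cells in column 5 total 107, leaving 112 − 107 = 5 for the blank.
The known cells in row 2 total 79, leaving 112 − 79 = 33 for the blank.
The known cells in column 7 total 48, leaving 112 − 48 = 64 for the blank.
The known cells in row 4 total 109, leaving 112 − 109 = 3 for the blank.

m = 29, k = 5, p = 33, d = 3, x = 64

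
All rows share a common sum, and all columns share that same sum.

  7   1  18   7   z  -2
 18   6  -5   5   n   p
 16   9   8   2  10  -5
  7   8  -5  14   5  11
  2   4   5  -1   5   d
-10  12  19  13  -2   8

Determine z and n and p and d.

z = 9, n = 13, p = 3, d = 25

Rows 3 and 4 both sum to 40, so that's the common total.
Row 5: 2 + 4 + 5 − 1 + 5 = 15, so its missing entry is 40 − 15 = 25.
Row 1: 7 + 1 + 18 + 7 − 2 = 31, so its missing entry is 40 − 31 = 9.
Column 5: 9 + 10 + 5 + 5 − 2 = 27, so its missing entry is 40 − 27 = 13.
Row 2: 18 + 6 − 5 + 5 + 13 = 37, so its missing entry is 40 − 37 = 3.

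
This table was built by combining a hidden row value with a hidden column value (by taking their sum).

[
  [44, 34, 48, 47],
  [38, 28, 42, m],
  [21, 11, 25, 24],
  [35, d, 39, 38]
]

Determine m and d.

The difference between any two rows is the same in every column — this is an addition table with the headers hidden.
Row 2 minus row 1 is 38 − 44 = -6, so its entry in column 4 is 47 + (-6) = 41.
Row 4 minus row 1 is 35 − 44 = -9, so its entry in column 2 is 34 + (-9) = 25.

m = 41, d = 25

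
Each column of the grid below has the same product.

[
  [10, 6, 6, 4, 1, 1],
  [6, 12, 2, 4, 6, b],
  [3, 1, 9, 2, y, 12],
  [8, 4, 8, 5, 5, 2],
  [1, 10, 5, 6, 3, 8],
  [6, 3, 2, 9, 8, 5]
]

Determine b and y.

Columns 2 and 4 each multiply to 8640, so every column has product 8640.
Column 6: 1×12×2×8×5 = 960, so the missing entry is 8640 ÷ 960 = 9.
Column 5: 1×6×5×3×8 = 720, so the missing entry is 8640 ÷ 720 = 12.

b = 9, y = 12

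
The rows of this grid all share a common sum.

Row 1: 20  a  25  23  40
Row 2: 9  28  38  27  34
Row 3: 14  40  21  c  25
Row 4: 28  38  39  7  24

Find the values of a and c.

a = 28, c = 36

The complete rows each total 136.
Row 1 is missing 136 − 108 = 28 (since 20 + 25 + 23 + 40 = 108).
Row 3 is missing 136 − 100 = 36 (since 14 + 40 + 21 + 25 = 100).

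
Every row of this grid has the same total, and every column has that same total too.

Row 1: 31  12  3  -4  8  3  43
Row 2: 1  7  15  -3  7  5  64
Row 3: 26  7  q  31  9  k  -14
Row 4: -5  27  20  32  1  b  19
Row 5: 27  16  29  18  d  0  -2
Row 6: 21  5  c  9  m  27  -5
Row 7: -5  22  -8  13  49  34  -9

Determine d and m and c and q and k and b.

Rows 1 and 2 both sum to 96, so that's the common total.
The known cells in row 5 total 88, leaving 96 − 88 = 8 for the blank.
The known cells in column 5 total 82, leaving 96 − 82 = 14 for the blank.
The known cells in row 4 total 94, leaving 96 − 94 = 2 for the blank.
The known cells in column 6 total 71, leaving 96 − 71 = 25 for the blank.
The known cells in row 3 total 84, leaving 96 − 84 = 12 for the blank.
The known cells in row 6 total 71, leaving 96 − 71 = 25 for the blank.

d = 8, m = 14, c = 25, q = 12, k = 25, b = 2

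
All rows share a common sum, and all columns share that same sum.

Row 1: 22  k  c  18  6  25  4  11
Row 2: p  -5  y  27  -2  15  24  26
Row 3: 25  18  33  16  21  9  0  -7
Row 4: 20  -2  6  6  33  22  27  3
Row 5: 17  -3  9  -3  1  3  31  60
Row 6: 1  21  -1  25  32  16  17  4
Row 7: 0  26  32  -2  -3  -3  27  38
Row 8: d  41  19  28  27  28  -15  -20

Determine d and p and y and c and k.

d = 7, p = 23, y = 7, c = 10, k = 19

Rows 3 and 4 both sum to 115, so that's the common total.
Column 2 has -5 + 18 − 2 − 3 + 21 + 26 + 41 = 96; the blank must be 115 − 96 = 19.
Row 8 has 41 + 19 + 28 + 27 + 28 − 15 − 20 = 108; the blank must be 115 − 108 = 7.
Row 1 has 22 + 19 + 18 + 6 + 25 + 4 + 11 = 105; the blank must be 115 − 105 = 10.
Column 3 has 10 + 33 + 6 + 9 − 1 + 32 + 19 = 108; the blank must be 115 − 108 = 7.
Row 2 has -5 + 7 + 27 − 2 + 15 + 24 + 26 = 92; the blank must be 115 − 92 = 23.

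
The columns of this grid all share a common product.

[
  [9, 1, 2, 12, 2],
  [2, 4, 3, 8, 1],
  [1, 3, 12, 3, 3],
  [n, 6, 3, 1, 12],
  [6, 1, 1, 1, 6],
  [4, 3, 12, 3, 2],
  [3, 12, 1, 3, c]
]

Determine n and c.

Columns 3 and 4 each multiply to 2592, so every column has product 2592.
Column 1: 9×2×1×6×4×3 = 1296, so the missing entry is 2592 ÷ 1296 = 2.
Column 5: 2×1×3×12×6×2 = 864, so the missing entry is 2592 ÷ 864 = 3.

n = 2, c = 3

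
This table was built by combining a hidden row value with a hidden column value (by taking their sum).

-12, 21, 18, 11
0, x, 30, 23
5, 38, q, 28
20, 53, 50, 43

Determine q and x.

q = 35, x = 33

The difference between any two rows is the same in every column — this is an addition table with the headers hidden.
Row 3 minus row 1 is 5 − (-12) = 17, so its entry in column 3 is 18 + 17 = 35.
Row 2 minus row 1 is 0 − (-12) = 12, so its entry in column 2 is 21 + 12 = 33.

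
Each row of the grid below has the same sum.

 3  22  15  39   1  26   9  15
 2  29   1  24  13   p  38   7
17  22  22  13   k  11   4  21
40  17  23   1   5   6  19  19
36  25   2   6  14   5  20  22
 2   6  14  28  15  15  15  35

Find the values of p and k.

The complete rows each total 130.
Row 2 is missing 130 − 114 = 16 (since 2 + 29 + 1 + 24 + 13 + 38 + 7 = 114).
Row 3 is missing 130 − 110 = 20 (since 17 + 22 + 22 + 13 + 11 + 4 + 21 = 110).

p = 16, k = 20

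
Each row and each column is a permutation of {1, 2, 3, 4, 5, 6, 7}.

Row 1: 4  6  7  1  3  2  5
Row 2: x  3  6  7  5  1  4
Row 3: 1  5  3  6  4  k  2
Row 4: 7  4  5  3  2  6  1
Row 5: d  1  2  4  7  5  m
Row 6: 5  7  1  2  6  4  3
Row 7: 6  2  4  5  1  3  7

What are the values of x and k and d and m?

x = 2, k = 7, d = 3, m = 6

Cell (2,1): row 2 already has {1, 3, 4, 5, 6, 7} → 2.
Cell (5,1): column 1 already has {1, 2, 4, 5, 6, 7} → 3.
At (row 5, col 7): row 5 already has {1, 2, 3, 4, 5, 7}, so the value is 6.
Cell (3,6): row 3 already has {1, 2, 3, 4, 5, 6} → 7.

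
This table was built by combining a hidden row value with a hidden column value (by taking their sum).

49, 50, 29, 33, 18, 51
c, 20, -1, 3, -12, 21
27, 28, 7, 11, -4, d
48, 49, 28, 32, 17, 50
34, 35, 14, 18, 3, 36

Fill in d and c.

The difference between any two rows is the same in every column — this is an addition table with the headers hidden.
Row 3 minus row 1 is 28 − 50 = -22, so its entry in column 6 is 51 + (-22) = 29.
Row 2 minus row 1 is 20 − 50 = -30, so its entry in column 1 is 49 + (-30) = 19.

d = 29, c = 19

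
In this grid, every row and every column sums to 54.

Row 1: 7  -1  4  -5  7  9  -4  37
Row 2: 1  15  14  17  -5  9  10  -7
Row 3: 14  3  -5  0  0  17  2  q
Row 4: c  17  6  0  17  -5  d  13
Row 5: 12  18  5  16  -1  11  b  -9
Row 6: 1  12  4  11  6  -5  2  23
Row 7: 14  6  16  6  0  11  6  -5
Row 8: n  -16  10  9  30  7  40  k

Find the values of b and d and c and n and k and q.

Row 3 has 14 + 3 − 5 + 0 + 0 + 17 + 2 = 31; the blank must be 54 − 31 = 23.
Column 8 has 37 − 7 + 23 + 13 − 9 + 23 − 5 = 75; the blank must be 54 − 75 = -21.
Row 5 has 12 + 18 + 5 + 16 − 1 + 11 − 9 = 52; the blank must be 54 − 52 = 2.
Row 8 has -16 + 10 + 9 + 30 + 7 + 40 − 21 = 59; the blank must be 54 − 59 = -5.
Column 1 has 7 + 1 + 14 + 12 + 1 + 14 − 5 = 44; the blank must be 54 − 44 = 10.
Row 4 has 10 + 17 + 6 + 0 + 17 − 5 + 13 = 58; the blank must be 54 − 58 = -4.

b = 2, d = -4, c = 10, n = -5, k = -21, q = 23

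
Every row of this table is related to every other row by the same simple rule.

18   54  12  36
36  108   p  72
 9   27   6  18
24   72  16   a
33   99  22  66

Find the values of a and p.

Each row is a constant multiple of every other row — this is a multiplication table with the headers hidden.
Row 4 is 72/54 = 4/3 times row 1, so its entry in column 4 is 36 × 4/3 = 48.
Row 2 is 108/54 = 2/1 times row 1, so its entry in column 3 is 12 × 2/1 = 24.

a = 48, p = 24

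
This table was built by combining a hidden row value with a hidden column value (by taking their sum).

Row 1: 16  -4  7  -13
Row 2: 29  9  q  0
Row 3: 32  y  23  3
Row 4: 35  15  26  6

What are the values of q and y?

The difference between any two rows is the same in every column — this is an addition table with the headers hidden.
Row 2 minus row 1 is 0 − (-13) = 13, so its entry in column 3 is 7 + 13 = 20.
Row 3 minus row 1 is 3 − (-13) = 16, so its entry in column 2 is -4 + 16 = 12.

q = 20, y = 12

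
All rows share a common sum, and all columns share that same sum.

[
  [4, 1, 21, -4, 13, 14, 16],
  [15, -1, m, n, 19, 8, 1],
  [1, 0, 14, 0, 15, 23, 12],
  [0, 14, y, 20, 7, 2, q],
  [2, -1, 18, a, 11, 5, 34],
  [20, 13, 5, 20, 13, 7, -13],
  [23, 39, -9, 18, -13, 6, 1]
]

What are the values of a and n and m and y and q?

a = -4, n = 15, m = 8, y = 8, q = 14

Rows 1 and 3 both sum to 65, so that's the common total.
The known cells in row 5 total 69, leaving 65 − 69 = -4 for the blank.
The known cells in column 7 total 51, leaving 65 − 51 = 14 for the blank.
The known cells in row 4 total 57, leaving 65 − 57 = 8 for the blank.
The known cells in column 3 total 57, leaving 65 − 57 = 8 for the blank.
The known cells in row 2 total 50, leaving 65 − 50 = 15 for the blank.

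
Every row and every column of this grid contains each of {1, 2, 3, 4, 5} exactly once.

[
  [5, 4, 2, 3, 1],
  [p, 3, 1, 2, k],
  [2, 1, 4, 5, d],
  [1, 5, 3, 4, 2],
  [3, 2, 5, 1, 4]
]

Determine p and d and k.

For row 2, column 1: column 1 already has {1, 2, 3, 5}; that leaves 4.
Cell (3,5): row 3 already has {1, 2, 4, 5} → 3.
At (row 2, col 5): row 2 already has {1, 2, 3, 4}, so the value is 5.

p = 4, d = 3, k = 5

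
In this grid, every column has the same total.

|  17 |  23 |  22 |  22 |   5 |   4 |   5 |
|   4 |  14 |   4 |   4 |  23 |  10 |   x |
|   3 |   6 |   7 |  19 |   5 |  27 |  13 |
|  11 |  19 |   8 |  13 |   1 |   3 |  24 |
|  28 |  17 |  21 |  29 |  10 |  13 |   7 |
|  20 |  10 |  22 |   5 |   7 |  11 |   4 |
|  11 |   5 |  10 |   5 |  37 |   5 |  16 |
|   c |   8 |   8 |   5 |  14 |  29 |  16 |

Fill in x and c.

x = 17, c = 8

Columns 2 and 6 both add up to 102, so every column sums to 102.
Column 7: 5 + 13 + 24 + 7 + 4 + 16 + 16 = 85, so the missing entry is 102 − 85 = 17.
Column 1: 17 + 4 + 3 + 11 + 28 + 20 + 11 = 94, so the missing entry is 102 − 94 = 8.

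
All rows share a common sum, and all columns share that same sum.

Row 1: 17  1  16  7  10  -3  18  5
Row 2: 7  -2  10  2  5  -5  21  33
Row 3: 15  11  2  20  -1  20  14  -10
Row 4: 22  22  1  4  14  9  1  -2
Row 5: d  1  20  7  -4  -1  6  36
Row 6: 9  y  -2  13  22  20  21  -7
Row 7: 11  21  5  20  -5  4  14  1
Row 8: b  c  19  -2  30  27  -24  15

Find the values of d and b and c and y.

d = 6, b = -16, c = 22, y = -5

Rows 1 and 2 both sum to 71, so that's the common total.
The known cells in row 5 total 65, leaving 71 − 65 = 6 for the blank.
The known cells in row 6 total 76, leaving 71 − 76 = -5 for the blank.
The known cells in column 2 total 49, leaving 71 − 49 = 22 for the blank.
The known cells in row 8 total 87, leaving 71 − 87 = -16 for the blank.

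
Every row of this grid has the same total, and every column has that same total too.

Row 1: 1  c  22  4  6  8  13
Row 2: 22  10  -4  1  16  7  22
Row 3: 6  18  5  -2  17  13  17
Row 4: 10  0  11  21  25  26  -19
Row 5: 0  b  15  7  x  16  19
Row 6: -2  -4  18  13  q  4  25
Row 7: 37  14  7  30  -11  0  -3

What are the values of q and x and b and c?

Rows 2 and 3 both sum to 74, so that's the common total.
The known cells in row 6 total 54, leaving 74 − 54 = 20 for the blank.
The known cells in column 5 total 73, leaving 74 − 73 = 1 for the blank.
The known cells in row 5 total 58, leaving 74 − 58 = 16 for the blank.
The known cells in row 1 total 54, leaving 74 − 54 = 20 for the blank.

q = 20, x = 1, b = 16, c = 20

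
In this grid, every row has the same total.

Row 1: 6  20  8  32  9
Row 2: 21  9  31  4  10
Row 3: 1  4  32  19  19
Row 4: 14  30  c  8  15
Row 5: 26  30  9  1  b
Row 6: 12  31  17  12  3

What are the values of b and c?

b = 9, c = 8

Row 1 sums to 75 and so does row 6; that's the common total.
In row 5 the known cells total 66, leaving 75 − 66 = 9.
In row 4 the known cells total 67, leaving 75 − 67 = 8.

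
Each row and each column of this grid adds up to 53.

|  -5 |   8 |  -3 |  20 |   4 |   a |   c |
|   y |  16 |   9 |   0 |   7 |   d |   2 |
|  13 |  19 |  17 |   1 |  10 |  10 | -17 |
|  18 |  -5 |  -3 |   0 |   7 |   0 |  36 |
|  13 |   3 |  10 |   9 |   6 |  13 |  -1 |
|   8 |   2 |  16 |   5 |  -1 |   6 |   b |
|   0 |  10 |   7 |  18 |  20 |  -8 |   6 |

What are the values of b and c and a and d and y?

b = 17, c = 10, a = 19, d = 13, y = 6

The known cells in row 6 total 36, leaving 53 − 36 = 17 for the blank.
The known cells in column 7 total 43, leaving 53 − 43 = 10 for the blank.
The known cells in row 1 total 34, leaving 53 − 34 = 19 for the blank.
The known cells in column 6 total 40, leaving 53 − 40 = 13 for the blank.
The known cells in row 2 total 47, leaving 53 − 47 = 6 for the blank.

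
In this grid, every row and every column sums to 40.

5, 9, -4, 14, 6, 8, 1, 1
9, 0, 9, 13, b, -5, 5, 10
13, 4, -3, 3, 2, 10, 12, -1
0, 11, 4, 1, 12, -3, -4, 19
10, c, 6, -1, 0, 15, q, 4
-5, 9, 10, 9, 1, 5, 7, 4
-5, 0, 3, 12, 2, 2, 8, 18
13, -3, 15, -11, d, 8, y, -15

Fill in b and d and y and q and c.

The known cells in row 2 total 41, leaving 40 − 41 = -1 for the blank.
The known cells in column 5 total 22, leaving 40 − 22 = 18 for the blank.
The known cells in row 8 total 25, leaving 40 − 25 = 15 for the blank.
The known cells in column 7 total 44, leaving 40 − 44 = -4 for the blank.
The known cells in row 5 total 30, leaving 40 − 30 = 10 for the blank.

b = -1, d = 18, y = 15, q = -4, c = 10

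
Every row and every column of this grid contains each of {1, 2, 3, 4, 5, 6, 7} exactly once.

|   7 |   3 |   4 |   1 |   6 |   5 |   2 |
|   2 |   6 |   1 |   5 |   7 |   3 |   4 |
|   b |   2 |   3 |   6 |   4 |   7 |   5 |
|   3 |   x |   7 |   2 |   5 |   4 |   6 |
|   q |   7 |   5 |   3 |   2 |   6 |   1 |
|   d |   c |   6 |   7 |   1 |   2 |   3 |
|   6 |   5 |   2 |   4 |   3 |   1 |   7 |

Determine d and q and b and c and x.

d = 5, q = 4, b = 1, c = 4, x = 1

Cell (5,1): row 5 already has {1, 2, 3, 5, 6, 7} → 4.
At (row 4, col 2): row 4 already has {2, 3, 4, 5, 6, 7}, so the value is 1.
For row 3, column 1: row 3 already has {2, 3, 4, 5, 6, 7}; that leaves 1.
At (row 6, col 2): column 2 already has {1, 2, 3, 5, 6, 7}, so the value is 4.
Cell (6,1): row 6 already has {1, 2, 3, 4, 6, 7} → 5.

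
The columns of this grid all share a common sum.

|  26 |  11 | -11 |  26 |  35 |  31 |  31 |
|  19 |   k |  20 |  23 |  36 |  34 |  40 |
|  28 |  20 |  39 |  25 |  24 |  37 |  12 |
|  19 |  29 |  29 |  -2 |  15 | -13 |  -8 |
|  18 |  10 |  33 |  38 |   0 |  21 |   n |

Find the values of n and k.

n = 35, k = 40

The complete columns each total 110.
Column 7 is missing 110 − 75 = 35 (since 31 + 40 + 12 − 8 = 75).
Column 2 is missing 110 − 70 = 40 (since 11 + 20 + 29 + 10 = 70).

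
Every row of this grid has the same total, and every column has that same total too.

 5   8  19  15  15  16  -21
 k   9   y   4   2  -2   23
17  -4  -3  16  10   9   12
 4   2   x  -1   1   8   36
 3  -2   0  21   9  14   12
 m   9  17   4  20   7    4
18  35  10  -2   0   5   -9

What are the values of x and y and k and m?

x = 7, y = 7, k = 14, m = -4

Rows 1 and 3 both sum to 57, so that's the common total.
The known cells in row 4 total 50, leaving 57 − 50 = 7 for the blank.
The known cells in column 3 total 50, leaving 57 − 50 = 7 for the blank.
The known cells in row 2 total 43, leaving 57 − 43 = 14 for the blank.
The known cells in row 6 total 61, leaving 57 − 61 = -4 for the blank.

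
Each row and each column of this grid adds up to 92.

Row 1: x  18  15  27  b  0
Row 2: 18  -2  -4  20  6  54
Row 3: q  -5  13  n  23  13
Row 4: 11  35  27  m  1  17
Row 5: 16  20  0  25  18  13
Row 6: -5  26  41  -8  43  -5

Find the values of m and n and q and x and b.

m = 1, n = 27, q = 21, x = 31, b = 1

Column 5 has 6 + 23 + 1 + 18 + 43 = 91; the blank must be 92 − 91 = 1.
Row 1 has 18 + 15 + 27 + 1 + 0 = 61; the blank must be 92 − 61 = 31.
Column 1 has 31 + 18 + 11 + 16 − 5 = 71; the blank must be 92 − 71 = 21.
Row 3 has 21 − 5 + 13 + 23 + 13 = 65; the blank must be 92 − 65 = 27.
Row 4 has 11 + 35 + 27 + 1 + 17 = 91; the blank must be 92 − 91 = 1.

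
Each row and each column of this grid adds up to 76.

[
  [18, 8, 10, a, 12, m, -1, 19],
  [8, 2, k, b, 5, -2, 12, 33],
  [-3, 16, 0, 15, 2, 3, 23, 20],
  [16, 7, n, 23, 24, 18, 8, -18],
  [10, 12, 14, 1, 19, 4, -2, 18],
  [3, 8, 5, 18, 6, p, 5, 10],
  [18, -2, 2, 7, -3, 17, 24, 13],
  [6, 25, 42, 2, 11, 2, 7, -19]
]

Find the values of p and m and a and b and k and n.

Row 6: 3 + 8 + 5 + 18 + 6 + 5 + 10 = 55, so its missing entry is 76 − 55 = 21.
Column 6: -2 + 3 + 18 + 4 + 21 + 17 + 2 = 63, so its missing entry is 76 − 63 = 13.
Row 1: 18 + 8 + 10 + 12 + 13 − 1 + 19 = 79, so its missing entry is 76 − 79 = -3.
Row 4: 16 + 7 + 23 + 24 + 18 + 8 − 18 = 78, so its missing entry is 76 − 78 = -2.
Column 3: 10 + 0 − 2 + 14 + 5 + 2 + 42 = 71, so its missing entry is 76 − 71 = 5.
Row 2: 8 + 2 + 5 + 5 − 2 + 12 + 33 = 63, so its missing entry is 76 − 63 = 13.

p = 21, m = 13, a = -3, b = 13, k = 5, n = -2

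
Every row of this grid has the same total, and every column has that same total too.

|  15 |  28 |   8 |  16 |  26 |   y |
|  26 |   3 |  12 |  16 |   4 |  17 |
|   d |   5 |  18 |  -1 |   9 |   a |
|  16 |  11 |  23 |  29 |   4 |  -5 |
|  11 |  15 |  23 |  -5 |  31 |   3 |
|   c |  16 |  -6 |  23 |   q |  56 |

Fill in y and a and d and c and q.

Rows 2 and 4 both sum to 78, so that's the common total.
Column 5 has 26 + 4 + 9 + 4 + 31 = 74; the blank must be 78 − 74 = 4.
Row 6 has 16 − 6 + 23 + 4 + 56 = 93; the blank must be 78 − 93 = -15.
Column 1 has 15 + 26 + 16 + 11 − 15 = 53; the blank must be 78 − 53 = 25.
Row 1 has 15 + 28 + 8 + 16 + 26 = 93; the blank must be 78 − 93 = -15.
Row 3 has 25 + 5 + 18 − 1 + 9 = 56; the blank must be 78 − 56 = 22.

y = -15, a = 22, d = 25, c = -15, q = 4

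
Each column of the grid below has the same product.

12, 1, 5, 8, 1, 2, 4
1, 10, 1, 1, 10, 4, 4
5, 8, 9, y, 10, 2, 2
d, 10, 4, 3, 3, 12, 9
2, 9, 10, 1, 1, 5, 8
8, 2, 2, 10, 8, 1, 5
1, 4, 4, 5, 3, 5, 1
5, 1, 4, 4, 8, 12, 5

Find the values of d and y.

Columns 3 and 5 each multiply to 57600, so every column has product 57600.
Column 1: 12×1×5×2×8×1×5 = 4800, so the missing entry is 57600 ÷ 4800 = 12.
Column 4: 8×1×3×1×10×5×4 = 4800, so the missing entry is 57600 ÷ 4800 = 12.

d = 12, y = 12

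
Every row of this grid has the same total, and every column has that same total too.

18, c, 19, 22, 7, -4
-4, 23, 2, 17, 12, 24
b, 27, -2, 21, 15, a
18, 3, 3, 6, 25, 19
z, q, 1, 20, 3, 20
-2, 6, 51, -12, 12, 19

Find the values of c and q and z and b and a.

c = 12, q = 3, z = 27, b = 17, a = -4

Rows 2 and 4 both sum to 74, so that's the common total.
The known cells in row 1 total 62, leaving 74 − 62 = 12 for the blank.
The known cells in column 6 total 78, leaving 74 − 78 = -4 for the blank.
The known cells in row 3 total 57, leaving 74 − 57 = 17 for the blank.
The known cells in column 1 total 47, leaving 74 − 47 = 27 for the blank.
The known cells in row 5 total 71, leaving 74 − 71 = 3 for the blank.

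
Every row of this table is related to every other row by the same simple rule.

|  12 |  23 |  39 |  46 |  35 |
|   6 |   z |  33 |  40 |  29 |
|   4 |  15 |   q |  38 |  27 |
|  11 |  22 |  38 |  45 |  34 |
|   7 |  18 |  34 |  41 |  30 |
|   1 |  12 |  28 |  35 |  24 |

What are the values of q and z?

q = 31, z = 17

The difference between any two rows is the same in every column — this is an addition table with the headers hidden.
Row 3 minus row 1 is 27 − 35 = -8, so its entry in column 3 is 39 + (-8) = 31.
Row 2 minus row 1 is 29 − 35 = -6, so its entry in column 2 is 23 + (-6) = 17.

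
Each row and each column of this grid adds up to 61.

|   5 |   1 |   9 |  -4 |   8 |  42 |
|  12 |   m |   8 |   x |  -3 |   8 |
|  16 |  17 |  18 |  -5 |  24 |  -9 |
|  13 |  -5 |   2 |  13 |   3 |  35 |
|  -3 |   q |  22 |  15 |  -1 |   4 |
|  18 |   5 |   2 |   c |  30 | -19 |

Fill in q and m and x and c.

q = 24, m = 19, x = 17, c = 25

The known cells in row 6 total 36, leaving 61 − 36 = 25 for the blank.
The known cells in column 4 total 44, leaving 61 − 44 = 17 for the blank.
The known cells in row 2 total 42, leaving 61 − 42 = 19 for the blank.
The known cells in row 5 total 37, leaving 61 − 37 = 24 for the blank.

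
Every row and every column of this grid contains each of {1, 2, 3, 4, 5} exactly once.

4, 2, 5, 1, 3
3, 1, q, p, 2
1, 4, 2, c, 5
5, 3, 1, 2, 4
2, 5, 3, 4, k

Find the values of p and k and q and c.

p = 5, k = 1, q = 4, c = 3

At (row 5, col 5): row 5 already has {2, 3, 4, 5}, so the value is 1.
For row 2, column 3: column 3 already has {1, 2, 3, 5}; that leaves 4.
For row 2, column 4: row 2 already has {1, 2, 3, 4}; that leaves 5.
At (row 3, col 4): row 3 already has {1, 2, 4, 5}, so the value is 3.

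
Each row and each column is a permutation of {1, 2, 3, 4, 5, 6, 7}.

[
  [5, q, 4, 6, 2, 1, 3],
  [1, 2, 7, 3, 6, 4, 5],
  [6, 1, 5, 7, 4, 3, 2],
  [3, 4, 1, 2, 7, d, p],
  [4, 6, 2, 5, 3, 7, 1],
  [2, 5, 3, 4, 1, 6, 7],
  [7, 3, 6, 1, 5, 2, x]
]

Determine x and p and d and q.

x = 4, p = 6, d = 5, q = 7

At (row 1, col 2): row 1 already has {1, 2, 3, 4, 5, 6}, so the value is 7.
For row 7, column 7: row 7 already has {1, 2, 3, 5, 6, 7}; that leaves 4.
Cell (4,6): column 6 already has {1, 2, 3, 4, 6, 7} → 5.
Cell (4,7): row 4 already has {1, 2, 3, 4, 5, 7} → 6.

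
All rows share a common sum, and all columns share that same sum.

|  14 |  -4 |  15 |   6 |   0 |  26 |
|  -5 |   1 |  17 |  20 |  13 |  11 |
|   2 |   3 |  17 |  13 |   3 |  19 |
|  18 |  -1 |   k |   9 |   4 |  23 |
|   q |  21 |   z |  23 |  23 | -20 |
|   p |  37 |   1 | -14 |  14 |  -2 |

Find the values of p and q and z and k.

Rows 1 and 2 both sum to 57, so that's the common total.
Row 4: 18 − 1 + 9 + 4 + 23 = 53, so its missing entry is 57 − 53 = 4.
Row 6: 37 + 1 − 14 + 14 − 2 = 36, so its missing entry is 57 − 36 = 21.
Column 1: 14 − 5 + 2 + 18 + 21 = 50, so its missing entry is 57 − 50 = 7.
Row 5: 7 + 21 + 23 + 23 − 20 = 54, so its missing entry is 57 − 54 = 3.

p = 21, q = 7, z = 3, k = 4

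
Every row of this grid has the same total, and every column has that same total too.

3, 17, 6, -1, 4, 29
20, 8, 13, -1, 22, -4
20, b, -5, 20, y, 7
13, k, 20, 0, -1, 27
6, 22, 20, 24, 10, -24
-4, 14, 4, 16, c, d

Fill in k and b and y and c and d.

Rows 1 and 2 both sum to 58, so that's the common total.
Column 6: 29 − 4 + 7 + 27 − 24 = 35, so its missing entry is 58 − 35 = 23.
Row 4: 13 + 20 + 0 − 1 + 27 = 59, so its missing entry is 58 − 59 = -1.
Column 2: 17 + 8 − 1 + 22 + 14 = 60, so its missing entry is 58 − 60 = -2.
Row 3: 20 − 2 − 5 + 20 + 7 = 40, so its missing entry is 58 − 40 = 18.
Row 6: -4 + 14 + 4 + 16 + 23 = 53, so its missing entry is 58 − 53 = 5.

k = -1, b = -2, y = 18, c = 5, d = 23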